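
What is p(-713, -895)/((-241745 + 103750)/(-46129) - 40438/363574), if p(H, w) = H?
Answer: -5978970248899/24153014814 ≈ -247.55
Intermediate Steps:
p(-713, -895)/((-241745 + 103750)/(-46129) - 40438/363574) = -713/((-241745 + 103750)/(-46129) - 40438/363574) = -713/(-137995*(-1/46129) - 40438*1/363574) = -713/(137995/46129 - 20219/181787) = -713/24153014814/8385652523 = -713*8385652523/24153014814 = -5978970248899/24153014814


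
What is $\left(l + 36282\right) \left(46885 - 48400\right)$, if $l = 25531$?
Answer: $-93646695$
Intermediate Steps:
$\left(l + 36282\right) \left(46885 - 48400\right) = \left(25531 + 36282\right) \left(46885 - 48400\right) = 61813 \left(-1515\right) = -93646695$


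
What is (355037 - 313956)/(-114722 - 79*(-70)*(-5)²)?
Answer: 41081/23528 ≈ 1.7460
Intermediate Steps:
(355037 - 313956)/(-114722 - 79*(-70)*(-5)²) = 41081/(-114722 + 5530*25) = 41081/(-114722 + 138250) = 41081/23528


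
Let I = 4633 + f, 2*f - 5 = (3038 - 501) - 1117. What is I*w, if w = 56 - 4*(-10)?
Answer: 513168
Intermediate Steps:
w = 96 (w = 56 - 1*(-40) = 56 + 40 = 96)
f = 1425/2 (f = 5/2 + ((3038 - 501) - 1117)/2 = 5/2 + (2537 - 1117)/2 = 5/2 + (½)*1420 = 5/2 + 710 = 1425/2 ≈ 712.50)
I = 10691/2 (I = 4633 + 1425/2 = 10691/2 ≈ 5345.5)
I*w = (10691/2)*96 = 513168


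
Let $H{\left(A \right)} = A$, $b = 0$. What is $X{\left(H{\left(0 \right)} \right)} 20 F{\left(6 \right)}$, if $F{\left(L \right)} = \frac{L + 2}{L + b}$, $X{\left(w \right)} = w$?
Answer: $0$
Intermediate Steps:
$F{\left(L \right)} = \frac{2 + L}{L}$ ($F{\left(L \right)} = \frac{L + 2}{L + 0} = \frac{2 + L}{L}$)
$X{\left(H{\left(0 \right)} \right)} 20 F{\left(6 \right)} = 0 \cdot 20 \frac{2 + 6}{6} = 0 \cdot \frac{1}{6} \cdot 8 = 0 \cdot \frac{4}{3} = 0$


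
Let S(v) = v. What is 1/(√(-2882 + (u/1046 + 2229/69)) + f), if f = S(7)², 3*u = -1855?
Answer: 3536526/379006373 - I*√14847389816226/379006373 ≈ 0.009331 - 0.010167*I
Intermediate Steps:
u = -1855/3 (u = (⅓)*(-1855) = -1855/3 ≈ -618.33)
f = 49 (f = 7² = 49)
1/(√(-2882 + (u/1046 + 2229/69)) + f) = 1/(√(-2882 + (-1855/3/1046 + 2229/69)) + 49) = 1/(√(-2882 + (-1855/3*1/1046 + 2229*(1/69))) + 49) = 1/(√(-2882 + (-1855/3138 + 743/23)) + 49) = 1/(√(-2882 + 2288869/72174) + 49) = 1/(√(-205716599/72174) + 49) = 1/(I*√14847389816226/72174 + 49) = 1/(49 + I*√14847389816226/72174)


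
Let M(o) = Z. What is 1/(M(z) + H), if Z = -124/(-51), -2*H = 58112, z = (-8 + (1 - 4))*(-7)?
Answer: -51/1481732 ≈ -3.4419e-5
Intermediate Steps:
z = 77 (z = (-8 - 3)*(-7) = -11*(-7) = 77)
H = -29056 (H = -½*58112 = -29056)
Z = 124/51 (Z = -124*(-1/51) = 124/51 ≈ 2.4314)
M(o) = 124/51
1/(M(z) + H) = 1/(124/51 - 29056) = 1/(-1481732/51) = -51/1481732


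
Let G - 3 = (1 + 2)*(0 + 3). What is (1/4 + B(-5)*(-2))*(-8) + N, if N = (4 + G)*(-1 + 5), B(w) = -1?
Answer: 46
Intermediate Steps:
G = 12 (G = 3 + (1 + 2)*(0 + 3) = 3 + 3*3 = 3 + 9 = 12)
N = 64 (N = (4 + 12)*(-1 + 5) = 16*4 = 64)
(1/4 + B(-5)*(-2))*(-8) + N = (1/4 - 1*(-2))*(-8) + 64 = (1/4 + 2)*(-8) + 64 = (9/4)*(-8) + 64 = -18 + 64 = 46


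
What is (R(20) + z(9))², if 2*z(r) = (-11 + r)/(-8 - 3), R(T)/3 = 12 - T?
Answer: 69169/121 ≈ 571.64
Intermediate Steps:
R(T) = 36 - 3*T (R(T) = 3*(12 - T) = 36 - 3*T)
z(r) = ½ - r/22 (z(r) = ((-11 + r)/(-8 - 3))/2 = ((-11 + r)/(-11))/2 = ((-11 + r)*(-1/11))/2 = (1 - r/11)/2 = ½ - r/22)
(R(20) + z(9))² = ((36 - 3*20) + (½ - 1/22*9))² = ((36 - 60) + (½ - 9/22))² = (-24 + 1/11)² = (-263/11)² = 69169/121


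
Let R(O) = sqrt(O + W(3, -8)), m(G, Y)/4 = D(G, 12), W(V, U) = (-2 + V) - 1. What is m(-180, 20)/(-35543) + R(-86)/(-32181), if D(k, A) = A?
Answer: -48/35543 - I*sqrt(86)/32181 ≈ -0.0013505 - 0.00028817*I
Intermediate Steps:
W(V, U) = -3 + V
m(G, Y) = 48 (m(G, Y) = 4*12 = 48)
R(O) = sqrt(O) (R(O) = sqrt(O + (-3 + 3)) = sqrt(O + 0) = sqrt(O))
m(-180, 20)/(-35543) + R(-86)/(-32181) = 48/(-35543) + sqrt(-86)/(-32181) = 48*(-1/35543) + (I*sqrt(86))*(-1/32181) = -48/35543 - I*sqrt(86)/32181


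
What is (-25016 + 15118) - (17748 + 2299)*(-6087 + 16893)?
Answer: -216637780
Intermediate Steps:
(-25016 + 15118) - (17748 + 2299)*(-6087 + 16893) = -9898 - 20047*10806 = -9898 - 1*216627882 = -9898 - 216627882 = -216637780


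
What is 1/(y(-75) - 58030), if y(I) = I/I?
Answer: -1/58029 ≈ -1.7233e-5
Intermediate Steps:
y(I) = 1
1/(y(-75) - 58030) = 1/(1 - 58030) = 1/(-58029) = -1/58029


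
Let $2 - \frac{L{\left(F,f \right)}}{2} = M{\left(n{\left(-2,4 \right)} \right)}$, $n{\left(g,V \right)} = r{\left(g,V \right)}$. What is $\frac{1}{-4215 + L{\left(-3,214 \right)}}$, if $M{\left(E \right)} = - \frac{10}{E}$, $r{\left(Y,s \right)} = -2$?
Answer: $- \frac{1}{4221} \approx -0.00023691$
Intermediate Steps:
$n{\left(g,V \right)} = -2$
$L{\left(F,f \right)} = -6$ ($L{\left(F,f \right)} = 4 - 2 \left(- \frac{10}{-2}\right) = 4 - 2 \left(\left(-10\right) \left(- \frac{1}{2}\right)\right) = 4 - 10 = -6$)
$\frac{1}{-4215 + L{\left(-3,214 \right)}} = \frac{1}{-4215 - 6} = \frac{1}{-4221} = - \frac{1}{4221}$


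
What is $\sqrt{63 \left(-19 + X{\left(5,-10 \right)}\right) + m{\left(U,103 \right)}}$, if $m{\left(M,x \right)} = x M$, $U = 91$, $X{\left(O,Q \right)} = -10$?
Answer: $7 \sqrt{154} \approx 86.868$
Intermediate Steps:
$m{\left(M,x \right)} = M x$
$\sqrt{63 \left(-19 + X{\left(5,-10 \right)}\right) + m{\left(U,103 \right)}} = \sqrt{63 \left(-19 - 10\right) + 91 \cdot 103} = \sqrt{63 \left(-29\right) + 9373} = \sqrt{-1827 + 9373} = \sqrt{7546} = 7 \sqrt{154}$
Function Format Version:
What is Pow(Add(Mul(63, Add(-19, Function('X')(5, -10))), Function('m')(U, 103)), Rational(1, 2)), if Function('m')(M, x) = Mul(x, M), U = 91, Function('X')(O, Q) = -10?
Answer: Mul(7, Pow(154, Rational(1, 2))) ≈ 86.868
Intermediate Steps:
Function('m')(M, x) = Mul(M, x)
Pow(Add(Mul(63, Add(-19, Function('X')(5, -10))), Function('m')(U, 103)), Rational(1, 2)) = Pow(Add(Mul(63, Add(-19, -10)), Mul(91, 103)), Rational(1, 2)) = Pow(Add(Mul(63, -29), 9373), Rational(1, 2)) = Pow(Add(-1827, 9373), Rational(1, 2)) = Pow(7546, Rational(1, 2)) = Mul(7, Pow(154, Rational(1, 2)))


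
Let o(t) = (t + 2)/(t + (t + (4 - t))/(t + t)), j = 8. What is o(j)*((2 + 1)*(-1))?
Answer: -40/11 ≈ -3.6364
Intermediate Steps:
o(t) = (2 + t)/(t + 2/t) (o(t) = (2 + t)/(t + 4/((2*t))) = (2 + t)/(t + 4*(1/(2*t))) = (2 + t)/(t + 2/t))
o(j)*((2 + 1)*(-1)) = (8*(2 + 8)/(2 + 8**2))*((2 + 1)*(-1)) = (8*10/(2 + 64))*(3*(-1)) = (8*10/66)*(-3) = (8*(1/66)*10)*(-3) = (40/33)*(-3) = -40/11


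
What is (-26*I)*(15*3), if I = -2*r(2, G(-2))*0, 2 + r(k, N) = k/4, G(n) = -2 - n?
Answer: 0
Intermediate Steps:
r(k, N) = -2 + k/4
I = 0 (I = -2*(-2 + (¼)*2)*0 = -2*(-2 + ½)*0 = -2*(-3/2)*0 = 3*0 = 0)
(-26*I)*(15*3) = (-26*0)*(15*3) = 0*45 = 0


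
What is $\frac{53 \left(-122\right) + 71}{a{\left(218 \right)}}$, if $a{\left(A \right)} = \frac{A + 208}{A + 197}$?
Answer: $- \frac{2653925}{426} \approx -6229.9$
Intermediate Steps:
$a{\left(A \right)} = \frac{208 + A}{197 + A}$
$\frac{53 \left(-122\right) + 71}{a{\left(218 \right)}} = \frac{53 \left(-122\right) + 71}{\frac{1}{197 + 218} \left(208 + 218\right)} = \frac{-6466 + 71}{\frac{1}{415} \cdot 426} = - \frac{6395}{\frac{1}{415} \cdot 426} = - \frac{6395}{\frac{426}{415}} = \left(-6395\right) \frac{415}{426} = - \frac{2653925}{426}$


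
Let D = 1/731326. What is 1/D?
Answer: 731326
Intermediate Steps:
D = 1/731326 ≈ 1.3674e-6
1/D = 1/(1/731326) = 731326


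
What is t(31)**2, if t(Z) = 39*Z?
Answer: 1461681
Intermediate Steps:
t(31)**2 = (39*31)**2 = 1209**2 = 1461681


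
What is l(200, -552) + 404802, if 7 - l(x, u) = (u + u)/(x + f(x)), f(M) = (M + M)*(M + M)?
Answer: 2702100121/6675 ≈ 4.0481e+5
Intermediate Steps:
f(M) = 4*M² (f(M) = (2*M)*(2*M) = 4*M²)
l(x, u) = 7 - 2*u/(x + 4*x²) (l(x, u) = 7 - (u + u)/(x + 4*x²) = 7 - 2*u/(x + 4*x²))
l(200, -552) + 404802 = (-2*(-552) + 7*200 + 28*200²)/(200*(1 + 4*200)) + 404802 = (1104 + 1400 + 28*40000)/(200*(1 + 800)) + 404802 = (1/200)*(1104 + 1400 + 1120000)/801 + 404802 = (1/200)*(1/801)*1122504 + 404802 = 46771/6675 + 404802 = 2702100121/6675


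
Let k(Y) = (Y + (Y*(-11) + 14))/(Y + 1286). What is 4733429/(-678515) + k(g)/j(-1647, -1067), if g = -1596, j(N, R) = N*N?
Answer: -398039289153952/57056922764685 ≈ -6.9762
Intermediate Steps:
j(N, R) = N²
k(Y) = (14 - 10*Y)/(1286 + Y) (k(Y) = (Y + (-11*Y + 14))/(1286 + Y) = (Y + (14 - 11*Y))/(1286 + Y) = (14 - 10*Y)/(1286 + Y))
4733429/(-678515) + k(g)/j(-1647, -1067) = 4733429/(-678515) + (2*(7 - 5*(-1596))/(1286 - 1596))/((-1647)²) = 4733429*(-1/678515) + (2*(7 + 7980)/(-310))/2712609 = -4733429/678515 + (2*(-1/310)*7987)*(1/2712609) = -4733429/678515 - 7987/155*1/2712609 = -4733429/678515 - 7987/420454395 = -398039289153952/57056922764685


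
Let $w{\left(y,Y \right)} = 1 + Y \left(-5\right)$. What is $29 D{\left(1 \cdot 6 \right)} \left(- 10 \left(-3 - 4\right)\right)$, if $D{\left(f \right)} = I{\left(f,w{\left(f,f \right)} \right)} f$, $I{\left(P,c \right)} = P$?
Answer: $73080$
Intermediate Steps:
$w{\left(y,Y \right)} = 1 - 5 Y$
$D{\left(f \right)} = f^{2}$ ($D{\left(f \right)} = f f = f^{2}$)
$29 D{\left(1 \cdot 6 \right)} \left(- 10 \left(-3 - 4\right)\right) = 29 \left(1 \cdot 6\right)^{2} \left(- 10 \left(-3 - 4\right)\right) = 29 \cdot 6^{2} \left(- 10 \left(-3 - 4\right)\right) = 29 \cdot 36 \left(\left(-10\right) \left(-7\right)\right) = 1044 \cdot 70 = 73080$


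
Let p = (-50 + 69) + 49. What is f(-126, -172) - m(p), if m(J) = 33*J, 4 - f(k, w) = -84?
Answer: -2156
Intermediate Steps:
f(k, w) = 88 (f(k, w) = 4 - 1*(-84) = 4 + 84 = 88)
p = 68 (p = 19 + 49 = 68)
f(-126, -172) - m(p) = 88 - 33*68 = 88 - 1*2244 = 88 - 2244 = -2156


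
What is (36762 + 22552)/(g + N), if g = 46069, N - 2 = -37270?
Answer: 59314/8801 ≈ 6.7395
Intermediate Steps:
N = -37268 (N = 2 - 37270 = -37268)
(36762 + 22552)/(g + N) = (36762 + 22552)/(46069 - 37268) = 59314/8801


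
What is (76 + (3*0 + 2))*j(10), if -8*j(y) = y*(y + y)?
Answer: -1950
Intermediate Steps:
j(y) = -y**2/4 (j(y) = -y*(y + y)/8 = -y*2*y/8 = -y**2/4)
(76 + (3*0 + 2))*j(10) = (76 + (3*0 + 2))*(-1/4*10**2) = (76 + (0 + 2))*(-1/4*100) = (76 + 2)*(-25) = 78*(-25) = -1950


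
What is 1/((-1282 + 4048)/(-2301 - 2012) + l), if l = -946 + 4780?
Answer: 4313/16533276 ≈ 0.00026087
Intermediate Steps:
l = 3834
1/((-1282 + 4048)/(-2301 - 2012) + l) = 1/((-1282 + 4048)/(-2301 - 2012) + 3834) = 1/(2766/(-4313) + 3834) = 1/(2766*(-1/4313) + 3834) = 1/(-2766/4313 + 3834) = 1/(16533276/4313) = 4313/16533276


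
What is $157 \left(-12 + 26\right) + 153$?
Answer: $2351$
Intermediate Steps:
$157 \left(-12 + 26\right) + 153 = 157 \cdot 14 + 153 = 2198 + 153 = 2351$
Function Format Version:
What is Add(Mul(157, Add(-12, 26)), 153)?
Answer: 2351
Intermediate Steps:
Add(Mul(157, Add(-12, 26)), 153) = Add(Mul(157, 14), 153) = Add(2198, 153) = 2351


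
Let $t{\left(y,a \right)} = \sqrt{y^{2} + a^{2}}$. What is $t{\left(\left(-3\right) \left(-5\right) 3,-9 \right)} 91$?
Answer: $819 \sqrt{26} \approx 4176.1$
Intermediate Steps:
$t{\left(y,a \right)} = \sqrt{a^{2} + y^{2}}$
$t{\left(\left(-3\right) \left(-5\right) 3,-9 \right)} 91 = \sqrt{\left(-9\right)^{2} + \left(\left(-3\right) \left(-5\right) 3\right)^{2}} \cdot 91 = \sqrt{81 + \left(15 \cdot 3\right)^{2}} \cdot 91 = \sqrt{81 + 45^{2}} \cdot 91 = \sqrt{81 + 2025} \cdot 91 = \sqrt{2106} \cdot 91 = 9 \sqrt{26} \cdot 91 = 819 \sqrt{26}$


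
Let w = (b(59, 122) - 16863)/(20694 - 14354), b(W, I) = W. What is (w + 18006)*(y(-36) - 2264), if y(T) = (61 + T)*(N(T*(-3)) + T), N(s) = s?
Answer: -13240383376/1585 ≈ -8.3536e+6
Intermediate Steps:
y(T) = -2*T*(61 + T) (y(T) = (61 + T)*(T*(-3) + T) = (61 + T)*(-3*T + T) = (61 + T)*(-2*T) = -2*T*(61 + T))
w = -4201/1585 (w = (59 - 16863)/(20694 - 14354) = -16804/6340 = -16804*1/6340 = -4201/1585 ≈ -2.6505)
(w + 18006)*(y(-36) - 2264) = (-4201/1585 + 18006)*(2*(-36)*(-61 - 1*(-36)) - 2264) = 28535309*(2*(-36)*(-61 + 36) - 2264)/1585 = 28535309*(2*(-36)*(-25) - 2264)/1585 = 28535309*(1800 - 2264)/1585 = (28535309/1585)*(-464) = -13240383376/1585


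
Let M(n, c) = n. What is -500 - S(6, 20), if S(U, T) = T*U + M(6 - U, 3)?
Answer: -620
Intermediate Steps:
S(U, T) = 6 - U + T*U (S(U, T) = T*U + (6 - U) = 6 - U + T*U)
-500 - S(6, 20) = -500 - (6 - 1*6 + 20*6) = -500 - (6 - 6 + 120) = -500 - 1*120 = -500 - 120 = -620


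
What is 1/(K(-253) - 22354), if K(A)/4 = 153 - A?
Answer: -1/20730 ≈ -4.8239e-5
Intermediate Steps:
K(A) = 612 - 4*A (K(A) = 4*(153 - A) = 612 - 4*A)
1/(K(-253) - 22354) = 1/((612 - 4*(-253)) - 22354) = 1/((612 + 1012) - 22354) = 1/(1624 - 22354) = 1/(-20730) = -1/20730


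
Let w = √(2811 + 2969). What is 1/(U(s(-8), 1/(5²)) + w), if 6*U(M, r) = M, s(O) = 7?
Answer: -42/208031 + 1224*√5/208031 ≈ 0.012955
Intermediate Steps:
w = 34*√5 (w = √5780 = 34*√5 ≈ 76.026)
U(M, r) = M/6
1/(U(s(-8), 1/(5²)) + w) = 1/((⅙)*7 + 34*√5) = 1/(7/6 + 34*√5)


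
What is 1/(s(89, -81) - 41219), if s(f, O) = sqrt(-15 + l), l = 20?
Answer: -41219/1699005956 - sqrt(5)/1699005956 ≈ -2.4262e-5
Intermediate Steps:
s(f, O) = sqrt(5) (s(f, O) = sqrt(-15 + 20) = sqrt(5))
1/(s(89, -81) - 41219) = 1/(sqrt(5) - 41219) = 1/(-41219 + sqrt(5))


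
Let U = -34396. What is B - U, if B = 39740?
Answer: 74136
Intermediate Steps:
B - U = 39740 - 1*(-34396) = 39740 + 34396 = 74136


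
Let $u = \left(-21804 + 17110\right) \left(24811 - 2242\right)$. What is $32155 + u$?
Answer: $-105906731$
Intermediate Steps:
$u = -105938886$ ($u = \left(-4694\right) 22569 = -105938886$)
$32155 + u = 32155 - 105938886 = -105906731$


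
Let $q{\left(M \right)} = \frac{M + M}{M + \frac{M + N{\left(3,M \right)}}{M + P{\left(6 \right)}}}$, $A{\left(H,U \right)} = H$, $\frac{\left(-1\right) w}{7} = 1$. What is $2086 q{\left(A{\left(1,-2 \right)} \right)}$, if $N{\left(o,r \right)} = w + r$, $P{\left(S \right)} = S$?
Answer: $14602$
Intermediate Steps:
$w = -7$ ($w = \left(-7\right) 1 = -7$)
$N{\left(o,r \right)} = -7 + r$
$q{\left(M \right)} = \frac{2 M}{M + \frac{-7 + 2 M}{6 + M}}$ ($q{\left(M \right)} = \frac{M + M}{M + \frac{M + \left(-7 + M\right)}{M + 6}} = \frac{2 M}{M + \frac{-7 + 2 M}{6 + M}}$)
$2086 q{\left(A{\left(1,-2 \right)} \right)} = 2086 \cdot 2 \cdot 1 \frac{1}{-7 + 1^{2} + 8 \cdot 1} \left(6 + 1\right) = 2086 \cdot 2 \cdot 1 \frac{1}{-7 + 1 + 8} \cdot 7 = 2086 \cdot 2 \cdot 1 \cdot \frac{1}{2} \cdot 7 = 2086 \cdot 7 = 14602$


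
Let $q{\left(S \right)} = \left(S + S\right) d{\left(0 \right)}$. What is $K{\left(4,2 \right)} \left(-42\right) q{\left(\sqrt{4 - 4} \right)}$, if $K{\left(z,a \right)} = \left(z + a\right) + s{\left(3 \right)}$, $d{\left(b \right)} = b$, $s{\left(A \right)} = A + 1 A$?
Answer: $0$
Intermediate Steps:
$s{\left(A \right)} = 2 A$ ($s{\left(A \right)} = A + A = 2 A$)
$K{\left(z,a \right)} = 6 + a + z$ ($K{\left(z,a \right)} = \left(z + a\right) + 2 \cdot 3 = \left(a + z\right) + 6 = 6 + a + z$)
$q{\left(S \right)} = 0$ ($q{\left(S \right)} = \left(S + S\right) 0 = 2 S 0 = 0$)
$K{\left(4,2 \right)} \left(-42\right) q{\left(\sqrt{4 - 4} \right)} = \left(6 + 2 + 4\right) \left(-42\right) 0 = 12 \left(-42\right) 0 = \left(-504\right) 0 = 0$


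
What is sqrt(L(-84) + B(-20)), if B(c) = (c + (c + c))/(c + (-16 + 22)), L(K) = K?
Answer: 3*I*sqrt(434)/7 ≈ 8.9283*I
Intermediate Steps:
B(c) = 3*c/(6 + c) (B(c) = (c + 2*c)/(c + 6) = (3*c)/(6 + c) = 3*c/(6 + c))
sqrt(L(-84) + B(-20)) = sqrt(-84 + 3*(-20)/(6 - 20)) = sqrt(-84 + 3*(-20)/(-14)) = sqrt(-84 + 3*(-20)*(-1/14)) = sqrt(-84 + 30/7) = sqrt(-558/7) = 3*I*sqrt(434)/7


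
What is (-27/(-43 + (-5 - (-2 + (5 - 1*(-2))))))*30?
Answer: 810/53 ≈ 15.283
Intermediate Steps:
(-27/(-43 + (-5 - (-2 + (5 - 1*(-2))))))*30 = (-27/(-43 + (-5 - (-2 + (5 + 2)))))*30 = (-27/(-43 + (-5 - (-2 + 7))))*30 = (-27/(-43 + (-5 - 1*5)))*30 = (-27/(-43 + (-5 - 5)))*30 = (-27/(-43 - 10))*30 = (-27/(-53))*30 = -1/53*(-27)*30 = (27/53)*30 = 810/53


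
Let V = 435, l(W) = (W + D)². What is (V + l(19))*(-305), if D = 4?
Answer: -294020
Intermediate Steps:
l(W) = (4 + W)² (l(W) = (W + 4)² = (4 + W)²)
(V + l(19))*(-305) = (435 + (4 + 19)²)*(-305) = (435 + 23²)*(-305) = (435 + 529)*(-305) = 964*(-305) = -294020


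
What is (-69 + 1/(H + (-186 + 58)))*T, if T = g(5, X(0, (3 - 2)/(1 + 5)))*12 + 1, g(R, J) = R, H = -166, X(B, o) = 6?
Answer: -1237507/294 ≈ -4209.2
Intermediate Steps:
T = 61 (T = 5*12 + 1 = 60 + 1 = 61)
(-69 + 1/(H + (-186 + 58)))*T = (-69 + 1/(-166 + (-186 + 58)))*61 = (-69 + 1/(-166 - 128))*61 = (-69 + 1/(-294))*61 = (-69 - 1/294)*61 = -20287/294*61 = -1237507/294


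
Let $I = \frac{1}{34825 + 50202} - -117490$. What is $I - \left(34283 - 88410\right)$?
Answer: $\frac{14592078660}{85027} \approx 1.7162 \cdot 10^{5}$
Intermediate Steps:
$I = \frac{9989822231}{85027}$ ($I = \frac{1}{85027} + 117490 = \frac{9989822231}{85027} \approx 1.1749 \cdot 10^{5}$)
$I - \left(34283 - 88410\right) = \frac{9989822231}{85027} - \left(34283 - 88410\right) = \frac{9989822231}{85027} - -54127 = \frac{9989822231}{85027} + 54127 = \frac{14592078660}{85027}$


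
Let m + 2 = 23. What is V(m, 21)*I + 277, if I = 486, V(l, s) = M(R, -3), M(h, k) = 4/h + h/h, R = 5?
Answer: 5759/5 ≈ 1151.8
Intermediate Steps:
m = 21 (m = -2 + 23 = 21)
M(h, k) = 1 + 4/h (M(h, k) = 4/h + 1 = 1 + 4/h)
V(l, s) = 9/5 (V(l, s) = (4 + 5)/5 = (⅕)*9 = 9/5)
V(m, 21)*I + 277 = (9/5)*486 + 277 = 4374/5 + 277 = 5759/5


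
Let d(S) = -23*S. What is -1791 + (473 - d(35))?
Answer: -513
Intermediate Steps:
-1791 + (473 - d(35)) = -1791 + (473 - (-23)*35) = -1791 + (473 - 1*(-805)) = -1791 + (473 + 805) = -1791 + 1278 = -513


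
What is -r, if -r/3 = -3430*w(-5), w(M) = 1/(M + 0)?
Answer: 2058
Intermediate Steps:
w(M) = 1/M
r = -2058 (r = -(-10290)/(-5) = -(-10290)*(-1)/5 = -3*686 = -2058)
-r = -1*(-2058) = 2058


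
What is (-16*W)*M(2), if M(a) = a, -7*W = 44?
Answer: 1408/7 ≈ 201.14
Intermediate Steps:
W = -44/7 (W = -⅐*44 = -44/7 ≈ -6.2857)
(-16*W)*M(2) = -16*(-44/7)*2 = (704/7)*2 = 1408/7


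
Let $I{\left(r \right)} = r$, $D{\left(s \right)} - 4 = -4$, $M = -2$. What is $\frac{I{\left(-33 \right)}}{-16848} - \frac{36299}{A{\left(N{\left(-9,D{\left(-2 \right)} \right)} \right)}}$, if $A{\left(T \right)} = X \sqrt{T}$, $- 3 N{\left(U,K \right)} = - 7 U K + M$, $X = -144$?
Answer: $\frac{11}{5616} + \frac{36299 \sqrt{6}}{288} \approx 308.73$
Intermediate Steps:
$D{\left(s \right)} = 0$ ($D{\left(s \right)} = 4 - 4 = 0$)
$N{\left(U,K \right)} = \frac{2}{3} + \frac{7 K U}{3}$ ($N{\left(U,K \right)} = - \frac{- 7 U K - 2}{3} = - \frac{- 7 K U - 2}{3} = - \frac{-2 - 7 K U}{3} = \frac{2}{3} + \frac{7 K U}{3}$)
$A{\left(T \right)} = - 144 \sqrt{T}$
$\frac{I{\left(-33 \right)}}{-16848} - \frac{36299}{A{\left(N{\left(-9,D{\left(-2 \right)} \right)} \right)}} = - \frac{33}{-16848} - \frac{36299}{\left(-144\right) \sqrt{\frac{2}{3} + \frac{7}{3} \cdot 0 \left(-9\right)}} = \left(-33\right) \left(- \frac{1}{16848}\right) - \frac{36299}{\left(-144\right) \sqrt{\frac{2}{3} + 0}} = \frac{11}{5616} - \frac{36299}{\left(-144\right) \sqrt{\frac{2}{3}}} = \frac{11}{5616} - \frac{36299}{\left(-144\right) \frac{\sqrt{6}}{3}} = \frac{11}{5616} - \frac{36299}{\left(-48\right) \sqrt{6}} = \frac{11}{5616} - 36299 \left(- \frac{\sqrt{6}}{288}\right) = \frac{11}{5616} + \frac{36299 \sqrt{6}}{288}$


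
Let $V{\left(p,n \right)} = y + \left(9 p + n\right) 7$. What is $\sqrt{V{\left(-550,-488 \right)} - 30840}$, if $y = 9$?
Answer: $i \sqrt{68897} \approx 262.48 i$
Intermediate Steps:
$V{\left(p,n \right)} = 9 + 7 n + 63 p$ ($V{\left(p,n \right)} = 9 + \left(9 p + n\right) 7 = 9 + \left(n + 9 p\right) 7 = 9 + \left(7 n + 63 p\right) = 9 + 7 n + 63 p$)
$\sqrt{V{\left(-550,-488 \right)} - 30840} = \sqrt{\left(9 + 7 \left(-488\right) + 63 \left(-550\right)\right) - 30840} = \sqrt{\left(9 - 3416 - 34650\right) - 30840} = \sqrt{-38057 - 30840} = \sqrt{-68897} = i \sqrt{68897}$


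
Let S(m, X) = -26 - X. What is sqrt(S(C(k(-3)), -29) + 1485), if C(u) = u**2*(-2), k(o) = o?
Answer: 4*sqrt(93) ≈ 38.575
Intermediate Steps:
C(u) = -2*u**2
sqrt(S(C(k(-3)), -29) + 1485) = sqrt((-26 - 1*(-29)) + 1485) = sqrt((-26 + 29) + 1485) = sqrt(3 + 1485) = sqrt(1488) = 4*sqrt(93)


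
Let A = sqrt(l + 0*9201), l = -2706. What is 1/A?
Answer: -I*sqrt(2706)/2706 ≈ -0.019224*I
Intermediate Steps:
A = I*sqrt(2706) (A = sqrt(-2706 + 0*9201) = sqrt(-2706 + 0) = sqrt(-2706) = I*sqrt(2706) ≈ 52.019*I)
1/A = 1/(I*sqrt(2706)) = -I*sqrt(2706)/2706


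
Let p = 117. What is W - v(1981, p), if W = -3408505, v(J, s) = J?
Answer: -3410486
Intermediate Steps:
W - v(1981, p) = -3408505 - 1*1981 = -3408505 - 1981 = -3410486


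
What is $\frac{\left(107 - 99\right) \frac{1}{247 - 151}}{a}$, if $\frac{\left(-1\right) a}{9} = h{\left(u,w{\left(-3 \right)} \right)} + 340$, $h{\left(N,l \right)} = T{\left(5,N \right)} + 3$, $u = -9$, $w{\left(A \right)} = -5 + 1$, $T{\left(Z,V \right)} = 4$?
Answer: $- \frac{1}{37476} \approx -2.6684 \cdot 10^{-5}$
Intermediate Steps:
$w{\left(A \right)} = -4$
$h{\left(N,l \right)} = 7$ ($h{\left(N,l \right)} = 4 + 3 = 7$)
$a = -3123$ ($a = - 9 \left(7 + 340\right) = \left(-9\right) 347 = -3123$)
$\frac{\left(107 - 99\right) \frac{1}{247 - 151}}{a} = \frac{\left(107 - 99\right) \frac{1}{247 - 151}}{-3123} = \frac{8}{96} \left(- \frac{1}{3123}\right) = 8 \cdot \frac{1}{96} \left(- \frac{1}{3123}\right) = \frac{1}{12} \left(- \frac{1}{3123}\right) = - \frac{1}{37476}$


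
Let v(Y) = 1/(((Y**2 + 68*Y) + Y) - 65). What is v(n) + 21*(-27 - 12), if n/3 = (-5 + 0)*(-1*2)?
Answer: -2379194/2905 ≈ -819.00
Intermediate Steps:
n = 30 (n = 3*((-5 + 0)*(-1*2)) = 3*(-5*(-2)) = 3*10 = 30)
v(Y) = 1/(-65 + Y**2 + 69*Y) (v(Y) = 1/((Y**2 + 69*Y) - 65) = 1/(-65 + Y**2 + 69*Y))
v(n) + 21*(-27 - 12) = 1/(-65 + 30**2 + 69*30) + 21*(-27 - 12) = 1/(-65 + 900 + 2070) + 21*(-39) = 1/2905 - 819 = -2379194/2905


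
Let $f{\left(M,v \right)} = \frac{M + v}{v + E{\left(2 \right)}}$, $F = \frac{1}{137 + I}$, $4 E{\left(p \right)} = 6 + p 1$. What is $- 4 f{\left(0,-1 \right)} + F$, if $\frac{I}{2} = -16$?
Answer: $\frac{421}{105} \approx 4.0095$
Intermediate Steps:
$I = -32$ ($I = 2 \left(-16\right) = -32$)
$E{\left(p \right)} = \frac{3}{2} + \frac{p}{4}$ ($E{\left(p \right)} = \frac{6 + p 1}{4} = \frac{6 + p}{4} = \frac{3}{2} + \frac{p}{4}$)
$F = \frac{1}{105}$ ($F = \frac{1}{137 - 32} = \frac{1}{105} \approx 0.0095238$)
$f{\left(M,v \right)} = \frac{M + v}{2 + v}$ ($f{\left(M,v \right)} = \frac{M + v}{v + \left(\frac{3}{2} + \frac{1}{4} \cdot 2\right)} = \frac{M + v}{v + \left(\frac{3}{2} + \frac{1}{2}\right)} = \frac{M + v}{v + 2} = \frac{M + v}{2 + v}$)
$- 4 f{\left(0,-1 \right)} + F = - 4 \frac{0 - 1}{2 - 1} + \frac{1}{105} = - 4 \cdot 1^{-1} \left(-1\right) + \frac{1}{105} = - 4 \cdot 1 \left(-1\right) + \frac{1}{105} = \left(-4\right) \left(-1\right) + \frac{1}{105} = 4 + \frac{1}{105} = \frac{421}{105}$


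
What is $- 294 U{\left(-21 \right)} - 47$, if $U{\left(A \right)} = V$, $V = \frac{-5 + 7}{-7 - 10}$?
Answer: $- \frac{211}{17} \approx -12.412$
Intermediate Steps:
$V = - \frac{2}{17}$ ($V = \frac{2}{-17} = 2 \left(- \frac{1}{17}\right) = - \frac{2}{17} \approx -0.11765$)
$U{\left(A \right)} = - \frac{2}{17}$
$- 294 U{\left(-21 \right)} - 47 = \left(-294\right) \left(- \frac{2}{17}\right) - 47 = \frac{588}{17} - 47 = - \frac{211}{17}$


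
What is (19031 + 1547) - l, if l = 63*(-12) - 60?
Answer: 21394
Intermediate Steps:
l = -816 (l = -756 - 60 = -816)
(19031 + 1547) - l = (19031 + 1547) - 1*(-816) = 20578 + 816 = 21394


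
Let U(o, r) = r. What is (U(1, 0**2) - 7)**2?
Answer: 49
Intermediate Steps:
(U(1, 0**2) - 7)**2 = (0**2 - 7)**2 = (0 - 7)**2 = (-7)**2 = 49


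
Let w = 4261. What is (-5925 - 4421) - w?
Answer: -14607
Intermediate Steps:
(-5925 - 4421) - w = (-5925 - 4421) - 1*4261 = -10346 - 4261 = -14607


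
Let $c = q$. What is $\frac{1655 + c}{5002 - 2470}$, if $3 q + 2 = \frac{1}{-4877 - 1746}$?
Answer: $\frac{8217487}{12577077} \approx 0.65337$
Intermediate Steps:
$q = - \frac{13247}{19869}$ ($q = - \frac{2}{3} + \frac{1}{3 \left(-4877 - 1746\right)} = - \frac{2}{3} + \frac{1}{3 \left(-6623\right)} = - \frac{2}{3} + \frac{1}{3} \left(- \frac{1}{6623}\right) = - \frac{2}{3} - \frac{1}{19869} = - \frac{13247}{19869} \approx -0.66672$)
$c = - \frac{13247}{19869} \approx -0.66672$
$\frac{1655 + c}{5002 - 2470} = \frac{1655 - \frac{13247}{19869}}{5002 - 2470} = \frac{32869948}{19869 \cdot 2532} = \frac{32869948}{19869} \cdot \frac{1}{2532} = \frac{8217487}{12577077}$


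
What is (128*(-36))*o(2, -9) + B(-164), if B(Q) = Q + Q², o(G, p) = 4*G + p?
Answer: 31340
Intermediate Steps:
o(G, p) = p + 4*G
(128*(-36))*o(2, -9) + B(-164) = (128*(-36))*(-9 + 4*2) - 164*(1 - 164) = -4608*(-9 + 8) - 164*(-163) = -4608*(-1) + 26732 = 4608 + 26732 = 31340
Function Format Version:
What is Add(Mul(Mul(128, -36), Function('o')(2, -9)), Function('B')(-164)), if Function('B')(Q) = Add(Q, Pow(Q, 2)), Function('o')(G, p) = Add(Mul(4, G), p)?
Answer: 31340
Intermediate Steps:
Function('o')(G, p) = Add(p, Mul(4, G))
Add(Mul(Mul(128, -36), Function('o')(2, -9)), Function('B')(-164)) = Add(Mul(Mul(128, -36), Add(-9, Mul(4, 2))), Mul(-164, Add(1, -164))) = Add(Mul(-4608, Add(-9, 8)), Mul(-164, -163)) = Add(Mul(-4608, -1), 26732) = Add(4608, 26732) = 31340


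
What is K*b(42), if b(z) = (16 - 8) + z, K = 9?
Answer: 450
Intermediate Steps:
b(z) = 8 + z
K*b(42) = 9*(8 + 42) = 9*50 = 450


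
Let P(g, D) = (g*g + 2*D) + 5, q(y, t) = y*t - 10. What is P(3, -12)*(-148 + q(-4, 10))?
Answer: 1980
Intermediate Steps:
q(y, t) = -10 + t*y (q(y, t) = t*y - 10 = -10 + t*y)
P(g, D) = 5 + g**2 + 2*D (P(g, D) = (g**2 + 2*D) + 5 = 5 + g**2 + 2*D)
P(3, -12)*(-148 + q(-4, 10)) = (5 + 3**2 + 2*(-12))*(-148 + (-10 + 10*(-4))) = (5 + 9 - 24)*(-148 + (-10 - 40)) = -10*(-148 - 50) = -10*(-198) = 1980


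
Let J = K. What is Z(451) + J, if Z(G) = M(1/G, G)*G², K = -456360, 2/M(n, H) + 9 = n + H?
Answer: -90788703778/199343 ≈ -4.5544e+5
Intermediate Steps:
M(n, H) = 2/(-9 + H + n) (M(n, H) = 2/(-9 + (n + H)) = 2/(-9 + (H + n)) = 2/(-9 + H + n))
Z(G) = 2*G²/(-9 + G + 1/G) (Z(G) = (2/(-9 + G + 1/G))*G² = 2*G²/(-9 + G + 1/G))
J = -456360
Z(451) + J = 2*451³/(1 + 451*(-9 + 451)) - 456360 = 2*91733851/(1 + 451*442) - 456360 = 2*91733851/(1 + 199342) - 456360 = 2*91733851/199343 - 456360 = 2*91733851*(1/199343) - 456360 = 183467702/199343 - 456360 = -90788703778/199343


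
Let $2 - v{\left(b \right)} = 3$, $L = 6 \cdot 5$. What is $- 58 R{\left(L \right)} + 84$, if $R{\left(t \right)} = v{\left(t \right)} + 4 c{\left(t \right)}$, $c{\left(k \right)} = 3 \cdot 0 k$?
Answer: $142$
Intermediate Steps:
$c{\left(k \right)} = 0$ ($c{\left(k \right)} = 0 k = 0$)
$L = 30$
$v{\left(b \right)} = -1$ ($v{\left(b \right)} = 2 - 3 = -1$)
$R{\left(t \right)} = -1$ ($R{\left(t \right)} = -1 + 4 \cdot 0 = -1 + 0 = -1$)
$- 58 R{\left(L \right)} + 84 = \left(-58\right) \left(-1\right) + 84 = 58 + 84 = 142$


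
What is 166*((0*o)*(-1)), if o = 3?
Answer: 0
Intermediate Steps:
166*((0*o)*(-1)) = 166*((0*3)*(-1)) = 166*(0*(-1)) = 166*0 = 0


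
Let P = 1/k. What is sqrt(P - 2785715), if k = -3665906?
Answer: I*sqrt(37436852830094523646)/3665906 ≈ 1669.0*I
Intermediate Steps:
P = -1/3665906 (P = 1/(-3665906) = -1/3665906 ≈ -2.7278e-7)
sqrt(P - 2785715) = sqrt(-1/3665906 - 2785715) = sqrt(-10212169332791/3665906) = I*sqrt(37436852830094523646)/3665906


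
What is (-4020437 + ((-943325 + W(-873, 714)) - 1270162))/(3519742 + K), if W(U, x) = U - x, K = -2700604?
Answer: -6235511/819138 ≈ -7.6123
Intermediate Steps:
(-4020437 + ((-943325 + W(-873, 714)) - 1270162))/(3519742 + K) = (-4020437 + ((-943325 + (-873 - 1*714)) - 1270162))/(3519742 - 2700604) = (-4020437 + ((-943325 + (-873 - 714)) - 1270162))/819138 = (-4020437 + ((-943325 - 1587) - 1270162))*(1/819138) = (-4020437 + (-944912 - 1270162))*(1/819138) = (-4020437 - 2215074)*(1/819138) = -6235511*1/819138 = -6235511/819138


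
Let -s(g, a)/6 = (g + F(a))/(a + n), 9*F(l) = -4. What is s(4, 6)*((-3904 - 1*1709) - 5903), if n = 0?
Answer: 368512/9 ≈ 40946.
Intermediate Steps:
F(l) = -4/9 (F(l) = (⅑)*(-4) = -4/9)
s(g, a) = -6*(-4/9 + g)/a (s(g, a) = -6*(g - 4/9)/(a + 0) = -6*(-4/9 + g)/a)
s(4, 6)*((-3904 - 1*1709) - 5903) = ((⅔)*(4 - 9*4)/6)*((-3904 - 1*1709) - 5903) = ((⅔)*(⅙)*(4 - 36))*((-3904 - 1709) - 5903) = ((⅔)*(⅙)*(-32))*(-5613 - 5903) = -32/9*(-11516) = 368512/9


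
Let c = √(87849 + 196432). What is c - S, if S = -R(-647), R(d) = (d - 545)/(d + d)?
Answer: 596/647 + √284281 ≈ 534.10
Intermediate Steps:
R(d) = (-545 + d)/(2*d) (R(d) = (-545 + d)/((2*d)) = (-545 + d)*(1/(2*d)) = (-545 + d)/(2*d))
S = -596/647 (S = -(-545 - 647)/(2*(-647)) = -(-1)*(-1192)/(2*647) = -1*596/647 = -596/647 ≈ -0.92118)
c = √284281 ≈ 533.18
c - S = √284281 - 1*(-596/647) = √284281 + 596/647 = 596/647 + √284281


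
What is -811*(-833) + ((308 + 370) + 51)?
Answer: 676292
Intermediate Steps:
-811*(-833) + ((308 + 370) + 51) = 675563 + (678 + 51) = 675563 + 729 = 676292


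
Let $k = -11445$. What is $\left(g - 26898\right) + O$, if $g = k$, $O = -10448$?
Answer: $-48791$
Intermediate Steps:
$g = -11445$
$\left(g - 26898\right) + O = \left(-11445 - 26898\right) - 10448 = -38343 - 10448 = -48791$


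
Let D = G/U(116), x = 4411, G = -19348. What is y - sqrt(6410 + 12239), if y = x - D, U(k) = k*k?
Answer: 14843441/3364 - sqrt(18649) ≈ 4275.9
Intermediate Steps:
U(k) = k**2
D = -4837/3364 (D = -19348/(116**2) = -19348/13456 = -19348*1/13456 = -4837/3364 ≈ -1.4379)
y = 14843441/3364 (y = 4411 - 1*(-4837/3364) = 4411 + 4837/3364 = 14843441/3364 ≈ 4412.4)
y - sqrt(6410 + 12239) = 14843441/3364 - sqrt(6410 + 12239) = 14843441/3364 - sqrt(18649)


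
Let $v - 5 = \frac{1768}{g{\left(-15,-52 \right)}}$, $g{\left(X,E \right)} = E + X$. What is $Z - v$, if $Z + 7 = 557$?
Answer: $\frac{38283}{67} \approx 571.39$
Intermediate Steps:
$Z = 550$ ($Z = -7 + 557 = 550$)
$v = - \frac{1433}{67}$ ($v = 5 + \frac{1768}{-52 - 15} = 5 + \frac{1768}{-67} = 5 + 1768 \left(- \frac{1}{67}\right) = 5 - \frac{1768}{67} = - \frac{1433}{67} \approx -21.388$)
$Z - v = 550 - - \frac{1433}{67} = 550 + \frac{1433}{67} = \frac{38283}{67}$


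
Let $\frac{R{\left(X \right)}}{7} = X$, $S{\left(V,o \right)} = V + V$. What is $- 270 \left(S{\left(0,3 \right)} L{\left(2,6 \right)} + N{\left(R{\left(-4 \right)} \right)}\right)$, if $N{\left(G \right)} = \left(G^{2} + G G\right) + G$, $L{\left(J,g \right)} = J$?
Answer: $-415800$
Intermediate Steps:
$S{\left(V,o \right)} = 2 V$
$R{\left(X \right)} = 7 X$
$N{\left(G \right)} = G + 2 G^{2}$ ($N{\left(G \right)} = \left(G^{2} + G^{2}\right) + G = 2 G^{2} + G = G + 2 G^{2}$)
$- 270 \left(S{\left(0,3 \right)} L{\left(2,6 \right)} + N{\left(R{\left(-4 \right)} \right)}\right) = - 270 \left(2 \cdot 0 \cdot 2 + 7 \left(-4\right) \left(1 + 2 \cdot 7 \left(-4\right)\right)\right) = - 270 \left(0 \cdot 2 - 28 \left(1 + 2 \left(-28\right)\right)\right) = - 270 \left(0 - 28 \left(1 - 56\right)\right) = - 270 \left(0 - -1540\right) = - 270 \left(0 + 1540\right) = \left(-270\right) 1540 = -415800$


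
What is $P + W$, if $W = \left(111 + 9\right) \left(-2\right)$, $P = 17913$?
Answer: $17673$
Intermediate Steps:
$W = -240$ ($W = 120 \left(-2\right) = -240$)
$P + W = 17913 - 240 = 17673$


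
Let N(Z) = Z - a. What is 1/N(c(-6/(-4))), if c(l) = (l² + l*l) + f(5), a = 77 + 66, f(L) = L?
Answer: -2/267 ≈ -0.0074906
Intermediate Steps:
a = 143
c(l) = 5 + 2*l² (c(l) = (l² + l*l) + 5 = (l² + l²) + 5 = 2*l² + 5 = 5 + 2*l²)
N(Z) = -143 + Z (N(Z) = Z - 1*143 = Z - 143 = -143 + Z)
1/N(c(-6/(-4))) = 1/(-143 + (5 + 2*(-6/(-4))²)) = 1/(-143 + (5 + 2*(-6*(-¼))²)) = 1/(-143 + (5 + 2*(3/2)²)) = 1/(-143 + (5 + 2*(9/4))) = 1/(-143 + (5 + 9/2)) = 1/(-143 + 19/2) = 1/(-267/2) = -2/267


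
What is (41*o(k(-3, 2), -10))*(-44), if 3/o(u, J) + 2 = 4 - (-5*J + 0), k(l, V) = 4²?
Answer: 451/4 ≈ 112.75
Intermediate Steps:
k(l, V) = 16
o(u, J) = 3/(2 + 5*J) (o(u, J) = 3/(-2 + (4 - (-5*J + 0))) = 3/(-2 + (4 - (-5)*J)) = 3/(-2 + (4 + 5*J)) = 3/(2 + 5*J))
(41*o(k(-3, 2), -10))*(-44) = (41*(3/(2 + 5*(-10))))*(-44) = (41*(3/(2 - 50)))*(-44) = (41*(3/(-48)))*(-44) = (41*(3*(-1/48)))*(-44) = (41*(-1/16))*(-44) = -41/16*(-44) = 451/4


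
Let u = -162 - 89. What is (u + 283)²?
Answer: 1024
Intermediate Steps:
u = -251
(u + 283)² = (-251 + 283)² = 32² = 1024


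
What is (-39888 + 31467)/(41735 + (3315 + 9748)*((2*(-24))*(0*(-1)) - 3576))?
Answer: 8421/46671553 ≈ 0.00018043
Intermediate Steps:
(-39888 + 31467)/(41735 + (3315 + 9748)*((2*(-24))*(0*(-1)) - 3576)) = -8421/(41735 + 13063*(-48*0 - 3576)) = -8421/(41735 + 13063*(0 - 3576)) = -8421/(41735 + 13063*(-3576)) = -8421/(41735 - 46713288) = -8421/(-46671553) = -8421*(-1/46671553) = 8421/46671553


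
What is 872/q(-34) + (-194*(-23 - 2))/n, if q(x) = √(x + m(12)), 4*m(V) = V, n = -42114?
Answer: -2425/21057 - 872*I*√31/31 ≈ -0.11516 - 156.62*I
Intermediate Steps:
m(V) = V/4
q(x) = √(3 + x) (q(x) = √(x + (¼)*12) = √(x + 3) = √(3 + x))
872/q(-34) + (-194*(-23 - 2))/n = 872/(√(3 - 34)) - 194*(-23 - 2)/(-42114) = 872/(√(-31)) - 194*(-25)*(-1/42114) = 872/((I*√31)) + 4850*(-1/42114) = 872*(-I*√31/31) - 2425/21057 = -872*I*√31/31 - 2425/21057 = -2425/21057 - 872*I*√31/31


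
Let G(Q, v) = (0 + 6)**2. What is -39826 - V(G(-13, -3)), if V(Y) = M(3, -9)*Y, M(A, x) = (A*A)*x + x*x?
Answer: -39826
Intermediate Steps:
M(A, x) = x**2 + x*A**2 (M(A, x) = A**2*x + x**2 = x*A**2 + x**2 = x**2 + x*A**2)
G(Q, v) = 36 (G(Q, v) = 6**2 = 36)
V(Y) = 0 (V(Y) = (-9*(-9 + 3**2))*Y = (-9*(-9 + 9))*Y = (-9*0)*Y = 0*Y = 0)
-39826 - V(G(-13, -3)) = -39826 - 1*0 = -39826 + 0 = -39826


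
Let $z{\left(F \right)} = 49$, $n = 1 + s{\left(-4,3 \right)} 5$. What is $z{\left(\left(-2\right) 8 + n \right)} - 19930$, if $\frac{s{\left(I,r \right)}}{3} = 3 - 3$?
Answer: $-19881$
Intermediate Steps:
$s{\left(I,r \right)} = 0$ ($s{\left(I,r \right)} = 3 \left(3 - 3\right) = 3 \cdot 0 = 0$)
$n = 1$ ($n = 1 + 0 \cdot 5 = 1 + 0 = 1$)
$z{\left(\left(-2\right) 8 + n \right)} - 19930 = 49 - 19930 = -19881$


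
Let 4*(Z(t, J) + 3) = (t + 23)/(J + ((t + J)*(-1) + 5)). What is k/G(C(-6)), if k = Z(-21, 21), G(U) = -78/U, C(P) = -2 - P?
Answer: 155/1014 ≈ 0.15286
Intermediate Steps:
Z(t, J) = -3 + (23 + t)/(4*(5 - t)) (Z(t, J) = -3 + ((t + 23)/(J + ((t + J)*(-1) + 5)))/4 = -3 + ((23 + t)/(J + ((J + t)*(-1) + 5)))/4 = -3 + ((23 + t)/(J + ((-J - t) + 5)))/4 = -3 + ((23 + t)/(J + (5 - J - t)))/4 = -3 + ((23 + t)/(5 - t))/4 = -3 + (23 + t)/(4*(5 - t)))
k = -155/52 (k = (37 - 13*(-21))/(4*(-5 - 21)) = (¼)*(37 + 273)/(-26) = (¼)*(-1/26)*310 = -155/52 ≈ -2.9808)
k/G(C(-6)) = -155/(52*((-78/(-2 - 1*(-6))))) = -155/(52*((-78/(-2 + 6)))) = -155/(52*((-78/4))) = -155/(52*((-78*¼))) = -155/(52*(-39/2)) = -155/52*(-2/39) = 155/1014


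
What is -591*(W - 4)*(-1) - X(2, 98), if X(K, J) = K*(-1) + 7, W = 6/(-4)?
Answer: -6511/2 ≈ -3255.5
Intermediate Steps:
W = -3/2 (W = 6*(-1/4) = -3/2 ≈ -1.5000)
X(K, J) = 7 - K (X(K, J) = -K + 7 = 7 - K)
-591*(W - 4)*(-1) - X(2, 98) = -591*(-3/2 - 4)*(-1) - (7 - 1*2) = -(-6501)*(-1)/2 - (7 - 2) = -591*11/2 - 1*5 = -6501/2 - 5 = -6511/2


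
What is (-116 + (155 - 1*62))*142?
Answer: -3266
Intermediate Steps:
(-116 + (155 - 1*62))*142 = (-116 + (155 - 62))*142 = (-116 + 93)*142 = -23*142 = -3266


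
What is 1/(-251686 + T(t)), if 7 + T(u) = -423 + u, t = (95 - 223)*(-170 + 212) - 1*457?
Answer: -1/257949 ≈ -3.8767e-6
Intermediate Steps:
t = -5833 (t = -128*42 - 457 = -5376 - 457 = -5833)
T(u) = -430 + u (T(u) = -7 + (-423 + u) = -430 + u)
1/(-251686 + T(t)) = 1/(-251686 + (-430 - 5833)) = 1/(-251686 - 6263) = 1/(-257949) = -1/257949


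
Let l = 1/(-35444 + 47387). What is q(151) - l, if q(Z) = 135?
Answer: 1612304/11943 ≈ 135.00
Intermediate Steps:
l = 1/11943 ≈ 8.3731e-5
q(151) - l = 135 - 1*1/11943 = 135 - 1/11943 = 1612304/11943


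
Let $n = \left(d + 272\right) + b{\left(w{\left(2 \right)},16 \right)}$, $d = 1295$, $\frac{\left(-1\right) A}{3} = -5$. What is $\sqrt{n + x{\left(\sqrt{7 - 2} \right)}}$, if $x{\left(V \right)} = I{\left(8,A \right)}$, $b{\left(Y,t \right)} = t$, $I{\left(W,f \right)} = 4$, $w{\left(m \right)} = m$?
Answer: $23 \sqrt{3} \approx 39.837$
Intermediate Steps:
$A = 15$ ($A = \left(-3\right) \left(-5\right) = 15$)
$x{\left(V \right)} = 4$
$n = 1583$ ($n = \left(1295 + 272\right) + 16 = 1567 + 16 = 1583$)
$\sqrt{n + x{\left(\sqrt{7 - 2} \right)}} = \sqrt{1583 + 4} = \sqrt{1587} = 23 \sqrt{3}$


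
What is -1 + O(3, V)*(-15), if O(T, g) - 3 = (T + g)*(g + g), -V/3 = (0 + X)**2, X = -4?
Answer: -64846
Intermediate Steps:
V = -48 (V = -3*(0 - 4)**2 = -3*(-4)**2 = -3*16 = -48)
O(T, g) = 3 + 2*g*(T + g) (O(T, g) = 3 + (T + g)*(g + g) = 3 + (T + g)*(2*g) = 3 + 2*g*(T + g))
-1 + O(3, V)*(-15) = -1 + (3 + 2*(-48)**2 + 2*3*(-48))*(-15) = -1 + (3 + 2*2304 - 288)*(-15) = -1 + (3 + 4608 - 288)*(-15) = -1 + 4323*(-15) = -1 - 64845 = -64846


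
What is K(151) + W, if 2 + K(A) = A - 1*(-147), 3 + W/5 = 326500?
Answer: 1632781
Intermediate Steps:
W = 1632485 (W = -15 + 5*326500 = -15 + 1632500 = 1632485)
K(A) = 145 + A (K(A) = -2 + (A - 1*(-147)) = -2 + (A + 147) = -2 + (147 + A) = 145 + A)
K(151) + W = (145 + 151) + 1632485 = 296 + 1632485 = 1632781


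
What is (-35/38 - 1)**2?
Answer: 5329/1444 ≈ 3.6904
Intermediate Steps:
(-35/38 - 1)**2 = (-73/38)**2 = 5329/1444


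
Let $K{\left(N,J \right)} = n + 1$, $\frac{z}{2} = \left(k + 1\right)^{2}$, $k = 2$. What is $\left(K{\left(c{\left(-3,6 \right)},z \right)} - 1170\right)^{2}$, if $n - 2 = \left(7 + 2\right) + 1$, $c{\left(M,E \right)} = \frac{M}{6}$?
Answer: $1338649$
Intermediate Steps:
$c{\left(M,E \right)} = \frac{M}{6}$ ($c{\left(M,E \right)} = M \frac{1}{6} = \frac{M}{6}$)
$n = 12$ ($n = 2 + \left(\left(7 + 2\right) + 1\right) = 2 + \left(9 + 1\right) = 2 + 10 = 12$)
$z = 18$ ($z = 2 \left(2 + 1\right)^{2} = 2 \cdot 3^{2} = 2 \cdot 9 = 18$)
$K{\left(N,J \right)} = 13$ ($K{\left(N,J \right)} = 12 + 1 = 13$)
$\left(K{\left(c{\left(-3,6 \right)},z \right)} - 1170\right)^{2} = \left(13 - 1170\right)^{2} = \left(-1157\right)^{2} = 1338649$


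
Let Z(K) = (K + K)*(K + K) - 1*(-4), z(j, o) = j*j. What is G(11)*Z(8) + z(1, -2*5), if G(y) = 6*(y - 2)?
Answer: 14041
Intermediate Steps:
z(j, o) = j**2
Z(K) = 4 + 4*K**2 (Z(K) = (2*K)*(2*K) + 4 = 4*K**2 + 4 = 4 + 4*K**2)
G(y) = -12 + 6*y (G(y) = 6*(-2 + y) = -12 + 6*y)
G(11)*Z(8) + z(1, -2*5) = (-12 + 6*11)*(4 + 4*8**2) + 1**2 = (-12 + 66)*(4 + 4*64) + 1 = 54*(4 + 256) + 1 = 54*260 + 1 = 14040 + 1 = 14041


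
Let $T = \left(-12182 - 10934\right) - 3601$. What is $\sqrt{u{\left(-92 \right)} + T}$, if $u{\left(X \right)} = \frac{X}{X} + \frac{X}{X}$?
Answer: $i \sqrt{26715} \approx 163.45 i$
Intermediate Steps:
$T = -26717$ ($T = -23116 - 3601 = -26717$)
$u{\left(X \right)} = 2$ ($u{\left(X \right)} = 1 + 1 = 2$)
$\sqrt{u{\left(-92 \right)} + T} = \sqrt{2 - 26717} = \sqrt{-26715} = i \sqrt{26715}$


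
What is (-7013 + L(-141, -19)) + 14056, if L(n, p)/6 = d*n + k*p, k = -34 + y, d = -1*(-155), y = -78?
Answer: -111319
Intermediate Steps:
d = 155
k = -112 (k = -34 - 78 = -112)
L(n, p) = -672*p + 930*n (L(n, p) = 6*(155*n - 112*p) = 6*(-112*p + 155*n) = -672*p + 930*n)
(-7013 + L(-141, -19)) + 14056 = (-7013 + (-672*(-19) + 930*(-141))) + 14056 = (-7013 + (12768 - 131130)) + 14056 = (-7013 - 118362) + 14056 = -125375 + 14056 = -111319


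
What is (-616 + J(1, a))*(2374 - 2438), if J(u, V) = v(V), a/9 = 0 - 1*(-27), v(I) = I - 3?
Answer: 24064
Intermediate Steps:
v(I) = -3 + I
a = 243 (a = 9*(0 - 1*(-27)) = 9*(0 + 27) = 9*27 = 243)
J(u, V) = -3 + V
(-616 + J(1, a))*(2374 - 2438) = (-616 + (-3 + 243))*(2374 - 2438) = (-616 + 240)*(-64) = -376*(-64) = 24064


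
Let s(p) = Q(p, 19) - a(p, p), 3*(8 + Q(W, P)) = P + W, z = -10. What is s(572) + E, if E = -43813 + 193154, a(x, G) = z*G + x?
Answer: 154678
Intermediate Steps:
Q(W, P) = -8 + P/3 + W/3 (Q(W, P) = -8 + (P + W)/3 = -8 + (P/3 + W/3) = -8 + P/3 + W/3)
a(x, G) = x - 10*G (a(x, G) = -10*G + x = x - 10*G)
s(p) = -5/3 + 28*p/3 (s(p) = (-8 + (⅓)*19 + p/3) - (p - 10*p) = (-8 + 19/3 + p/3) - (-9)*p = (-5/3 + p/3) + 9*p = -5/3 + 28*p/3)
E = 149341
s(572) + E = (-5/3 + (28/3)*572) + 149341 = (-5/3 + 16016/3) + 149341 = 5337 + 149341 = 154678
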